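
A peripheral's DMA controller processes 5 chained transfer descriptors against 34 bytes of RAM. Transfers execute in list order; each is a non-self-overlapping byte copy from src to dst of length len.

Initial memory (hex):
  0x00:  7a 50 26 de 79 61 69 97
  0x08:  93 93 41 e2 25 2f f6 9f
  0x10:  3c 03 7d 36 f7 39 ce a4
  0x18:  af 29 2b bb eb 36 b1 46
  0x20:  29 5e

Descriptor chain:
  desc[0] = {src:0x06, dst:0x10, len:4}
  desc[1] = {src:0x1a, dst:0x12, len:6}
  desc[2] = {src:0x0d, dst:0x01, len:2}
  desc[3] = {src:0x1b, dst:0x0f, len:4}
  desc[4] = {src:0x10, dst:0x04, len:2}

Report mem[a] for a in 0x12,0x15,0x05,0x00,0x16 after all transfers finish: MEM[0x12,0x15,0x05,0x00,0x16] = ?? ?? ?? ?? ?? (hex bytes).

MEM[0x12,0x15,0x05,0x00,0x16] = b1 36 36 7a b1

#0 dst[0x10+4] := {0x69,0x97,0x93,0x93}
#1 dst[0x12+6] := {0x2b,0xbb,0xeb,0x36,0xb1,0x46}
#2 dst[0x01+2] := {0x2f,0xf6}
#3 dst[0x0f+4] := {0xbb,0xeb,0x36,0xb1}
#4 dst[0x04+2] := {0xeb,0x36}
query mem[0x12]=0xb1, mem[0x15]=0x36, mem[0x05]=0x36, mem[0x00]=0x7a, mem[0x16]=0xb1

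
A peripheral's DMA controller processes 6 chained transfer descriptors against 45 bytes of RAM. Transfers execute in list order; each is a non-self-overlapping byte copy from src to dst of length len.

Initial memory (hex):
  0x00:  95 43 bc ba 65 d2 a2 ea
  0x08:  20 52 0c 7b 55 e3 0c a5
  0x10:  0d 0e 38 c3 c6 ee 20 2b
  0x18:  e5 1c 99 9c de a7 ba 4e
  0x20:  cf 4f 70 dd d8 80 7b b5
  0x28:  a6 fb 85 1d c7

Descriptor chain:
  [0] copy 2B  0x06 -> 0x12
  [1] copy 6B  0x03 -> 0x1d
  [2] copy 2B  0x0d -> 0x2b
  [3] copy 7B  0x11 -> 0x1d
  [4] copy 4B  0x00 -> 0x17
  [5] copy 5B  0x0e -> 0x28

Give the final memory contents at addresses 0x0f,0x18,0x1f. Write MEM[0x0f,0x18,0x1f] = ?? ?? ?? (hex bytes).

MEM[0x0f,0x18,0x1f] = a5 43 ea

D0: mem[0x12..0x13] <- [a2 ea]
D1: mem[0x1d..0x22] <- [ba 65 d2 a2 ea 20]
D2: mem[0x2b..0x2c] <- [e3 0c]
D3: mem[0x1d..0x23] <- [0e a2 ea c6 ee 20 2b]
D4: mem[0x17..0x1a] <- [95 43 bc ba]
D5: mem[0x28..0x2c] <- [0c a5 0d 0e a2]
query mem[0x0f]=0xa5, mem[0x18]=0x43, mem[0x1f]=0xea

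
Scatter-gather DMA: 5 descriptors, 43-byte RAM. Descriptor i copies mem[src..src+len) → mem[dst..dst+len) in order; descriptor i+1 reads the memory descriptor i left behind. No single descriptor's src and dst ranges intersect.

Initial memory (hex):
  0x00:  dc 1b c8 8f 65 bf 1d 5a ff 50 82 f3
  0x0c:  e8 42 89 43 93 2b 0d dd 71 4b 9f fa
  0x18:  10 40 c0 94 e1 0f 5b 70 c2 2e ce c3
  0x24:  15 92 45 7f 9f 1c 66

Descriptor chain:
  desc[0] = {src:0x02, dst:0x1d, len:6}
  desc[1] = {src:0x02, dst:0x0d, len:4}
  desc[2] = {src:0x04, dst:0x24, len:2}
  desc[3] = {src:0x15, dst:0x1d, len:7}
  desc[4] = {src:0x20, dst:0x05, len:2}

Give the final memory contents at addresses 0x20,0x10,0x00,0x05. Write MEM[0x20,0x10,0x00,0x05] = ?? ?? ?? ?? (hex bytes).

#0 dst[0x1d+6] := {0xc8,0x8f,0x65,0xbf,0x1d,0x5a}
#1 dst[0x0d+4] := {0xc8,0x8f,0x65,0xbf}
#2 dst[0x24+2] := {0x65,0xbf}
#3 dst[0x1d+7] := {0x4b,0x9f,0xfa,0x10,0x40,0xc0,0x94}
#4 dst[0x05+2] := {0x10,0x40}
query mem[0x20]=0x10, mem[0x10]=0xbf, mem[0x00]=0xdc, mem[0x05]=0x10

MEM[0x20,0x10,0x00,0x05] = 10 bf dc 10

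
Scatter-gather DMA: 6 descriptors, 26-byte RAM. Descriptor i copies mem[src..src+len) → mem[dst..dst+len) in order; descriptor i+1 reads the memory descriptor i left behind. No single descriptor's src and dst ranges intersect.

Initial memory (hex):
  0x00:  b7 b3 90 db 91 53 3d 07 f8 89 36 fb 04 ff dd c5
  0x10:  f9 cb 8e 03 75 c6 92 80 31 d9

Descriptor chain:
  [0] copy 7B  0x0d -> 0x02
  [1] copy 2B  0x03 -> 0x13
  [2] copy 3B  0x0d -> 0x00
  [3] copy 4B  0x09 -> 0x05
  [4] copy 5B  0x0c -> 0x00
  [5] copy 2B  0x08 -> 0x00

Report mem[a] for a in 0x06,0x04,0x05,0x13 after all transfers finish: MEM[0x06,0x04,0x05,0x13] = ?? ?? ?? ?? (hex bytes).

  after D0: wrote 7B at 0x02 = ffddc5f9cb8e03
  after D1: wrote 2B at 0x13 = ddc5
  after D2: wrote 3B at 0x00 = ffddc5
  after D3: wrote 4B at 0x05 = 8936fb04
  after D4: wrote 5B at 0x00 = 04ffddc5f9
  after D5: wrote 2B at 0x00 = 0489
query mem[0x06]=0x36, mem[0x04]=0xf9, mem[0x05]=0x89, mem[0x13]=0xdd

MEM[0x06,0x04,0x05,0x13] = 36 f9 89 dd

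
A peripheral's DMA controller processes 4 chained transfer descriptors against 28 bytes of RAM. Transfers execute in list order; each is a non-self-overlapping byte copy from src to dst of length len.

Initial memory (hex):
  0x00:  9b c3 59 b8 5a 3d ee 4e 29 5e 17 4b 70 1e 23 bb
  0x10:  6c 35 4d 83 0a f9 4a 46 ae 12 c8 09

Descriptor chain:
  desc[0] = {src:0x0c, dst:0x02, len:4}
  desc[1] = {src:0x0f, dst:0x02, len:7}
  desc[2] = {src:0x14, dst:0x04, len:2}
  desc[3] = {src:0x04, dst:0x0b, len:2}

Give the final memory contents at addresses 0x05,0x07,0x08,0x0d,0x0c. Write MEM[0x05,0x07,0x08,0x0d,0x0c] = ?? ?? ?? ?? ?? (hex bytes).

#0 dst[0x02+4] := {0x70,0x1e,0x23,0xbb}
#1 dst[0x02+7] := {0xbb,0x6c,0x35,0x4d,0x83,0x0a,0xf9}
#2 dst[0x04+2] := {0x0a,0xf9}
#3 dst[0x0b+2] := {0x0a,0xf9}
query mem[0x05]=0xf9, mem[0x07]=0x0a, mem[0x08]=0xf9, mem[0x0d]=0x1e, mem[0x0c]=0xf9

MEM[0x05,0x07,0x08,0x0d,0x0c] = f9 0a f9 1e f9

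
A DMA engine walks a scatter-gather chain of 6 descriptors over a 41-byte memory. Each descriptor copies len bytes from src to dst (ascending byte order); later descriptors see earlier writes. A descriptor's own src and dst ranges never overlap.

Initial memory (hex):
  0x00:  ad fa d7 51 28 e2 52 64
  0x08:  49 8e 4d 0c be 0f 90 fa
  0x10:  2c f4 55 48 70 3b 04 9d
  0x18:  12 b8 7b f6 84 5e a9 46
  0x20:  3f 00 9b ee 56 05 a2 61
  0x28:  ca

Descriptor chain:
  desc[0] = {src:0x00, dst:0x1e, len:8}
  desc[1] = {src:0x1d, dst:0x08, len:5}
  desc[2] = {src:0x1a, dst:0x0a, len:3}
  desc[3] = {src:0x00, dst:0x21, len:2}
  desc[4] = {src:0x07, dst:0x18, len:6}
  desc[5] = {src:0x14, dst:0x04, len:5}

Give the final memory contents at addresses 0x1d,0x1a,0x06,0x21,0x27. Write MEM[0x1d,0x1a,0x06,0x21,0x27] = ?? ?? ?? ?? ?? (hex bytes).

[0] 0x00->0x1e len=8 : ad fa d7 51 28 e2 52 64
[1] 0x1d->0x08 len=5 : 5e ad fa d7 51
[2] 0x1a->0x0a len=3 : 7b f6 84
[3] 0x00->0x21 len=2 : ad fa
[4] 0x07->0x18 len=6 : 64 5e ad 7b f6 84
[5] 0x14->0x04 len=5 : 70 3b 04 9d 64
query mem[0x1d]=0x84, mem[0x1a]=0xad, mem[0x06]=0x04, mem[0x21]=0xad, mem[0x27]=0x61

MEM[0x1d,0x1a,0x06,0x21,0x27] = 84 ad 04 ad 61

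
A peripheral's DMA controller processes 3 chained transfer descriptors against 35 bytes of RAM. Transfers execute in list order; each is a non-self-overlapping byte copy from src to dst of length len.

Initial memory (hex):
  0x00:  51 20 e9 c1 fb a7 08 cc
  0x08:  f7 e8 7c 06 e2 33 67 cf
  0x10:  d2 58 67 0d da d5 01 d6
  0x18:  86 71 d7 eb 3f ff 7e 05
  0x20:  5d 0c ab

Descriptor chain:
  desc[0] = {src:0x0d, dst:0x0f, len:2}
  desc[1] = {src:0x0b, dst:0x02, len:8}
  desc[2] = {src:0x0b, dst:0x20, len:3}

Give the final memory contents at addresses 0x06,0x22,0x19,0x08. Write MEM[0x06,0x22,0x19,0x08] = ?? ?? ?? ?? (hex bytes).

MEM[0x06,0x22,0x19,0x08] = 33 33 71 58

D0: mem[0x0f..0x10] <- [33 67]
D1: mem[0x02..0x09] <- [06 e2 33 67 33 67 58 67]
D2: mem[0x20..0x22] <- [06 e2 33]
query mem[0x06]=0x33, mem[0x22]=0x33, mem[0x19]=0x71, mem[0x08]=0x58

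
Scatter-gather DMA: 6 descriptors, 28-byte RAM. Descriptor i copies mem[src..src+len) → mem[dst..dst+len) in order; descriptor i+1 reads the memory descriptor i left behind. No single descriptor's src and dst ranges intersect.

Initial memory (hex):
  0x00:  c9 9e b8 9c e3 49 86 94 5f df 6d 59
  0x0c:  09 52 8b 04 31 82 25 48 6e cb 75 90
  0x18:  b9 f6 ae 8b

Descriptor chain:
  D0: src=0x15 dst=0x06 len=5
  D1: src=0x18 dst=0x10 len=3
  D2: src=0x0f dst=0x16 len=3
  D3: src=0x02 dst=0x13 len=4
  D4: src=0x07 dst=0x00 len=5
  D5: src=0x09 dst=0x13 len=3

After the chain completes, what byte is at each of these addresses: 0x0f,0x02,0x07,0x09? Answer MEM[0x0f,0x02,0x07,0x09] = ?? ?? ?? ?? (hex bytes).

MEM[0x0f,0x02,0x07,0x09] = 04 b9 75 b9

D0: mem[0x06..0x0a] <- [cb 75 90 b9 f6]
D1: mem[0x10..0x12] <- [b9 f6 ae]
D2: mem[0x16..0x18] <- [04 b9 f6]
D3: mem[0x13..0x16] <- [b8 9c e3 49]
D4: mem[0x00..0x04] <- [75 90 b9 f6 59]
D5: mem[0x13..0x15] <- [b9 f6 59]
query mem[0x0f]=0x04, mem[0x02]=0xb9, mem[0x07]=0x75, mem[0x09]=0xb9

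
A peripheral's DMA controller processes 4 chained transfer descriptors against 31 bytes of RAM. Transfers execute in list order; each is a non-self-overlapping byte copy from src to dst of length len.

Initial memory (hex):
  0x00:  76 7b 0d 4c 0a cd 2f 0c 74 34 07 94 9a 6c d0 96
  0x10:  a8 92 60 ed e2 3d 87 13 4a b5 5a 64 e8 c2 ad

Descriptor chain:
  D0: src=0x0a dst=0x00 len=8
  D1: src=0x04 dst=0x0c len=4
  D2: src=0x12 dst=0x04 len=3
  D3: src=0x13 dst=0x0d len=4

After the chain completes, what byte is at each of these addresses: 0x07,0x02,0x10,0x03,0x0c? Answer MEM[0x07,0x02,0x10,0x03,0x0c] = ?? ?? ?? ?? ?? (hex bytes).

MEM[0x07,0x02,0x10,0x03,0x0c] = 92 9a 87 6c d0

[0] 0x0a->0x00 len=8 : 07 94 9a 6c d0 96 a8 92
[1] 0x04->0x0c len=4 : d0 96 a8 92
[2] 0x12->0x04 len=3 : 60 ed e2
[3] 0x13->0x0d len=4 : ed e2 3d 87
query mem[0x07]=0x92, mem[0x02]=0x9a, mem[0x10]=0x87, mem[0x03]=0x6c, mem[0x0c]=0xd0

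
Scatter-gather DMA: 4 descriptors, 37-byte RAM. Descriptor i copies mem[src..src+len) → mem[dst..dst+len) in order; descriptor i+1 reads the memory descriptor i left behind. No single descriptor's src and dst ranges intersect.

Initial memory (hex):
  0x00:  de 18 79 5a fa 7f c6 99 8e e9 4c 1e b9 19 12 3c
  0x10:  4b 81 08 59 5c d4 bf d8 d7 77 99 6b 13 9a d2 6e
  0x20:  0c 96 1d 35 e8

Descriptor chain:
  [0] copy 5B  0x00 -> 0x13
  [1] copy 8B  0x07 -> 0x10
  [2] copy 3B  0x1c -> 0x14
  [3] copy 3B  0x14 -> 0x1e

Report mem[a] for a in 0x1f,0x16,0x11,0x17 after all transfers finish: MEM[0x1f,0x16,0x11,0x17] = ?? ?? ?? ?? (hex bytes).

MEM[0x1f,0x16,0x11,0x17] = 9a d2 8e 12

D0: mem[0x13..0x17] <- [de 18 79 5a fa]
D1: mem[0x10..0x17] <- [99 8e e9 4c 1e b9 19 12]
D2: mem[0x14..0x16] <- [13 9a d2]
D3: mem[0x1e..0x20] <- [13 9a d2]
query mem[0x1f]=0x9a, mem[0x16]=0xd2, mem[0x11]=0x8e, mem[0x17]=0x12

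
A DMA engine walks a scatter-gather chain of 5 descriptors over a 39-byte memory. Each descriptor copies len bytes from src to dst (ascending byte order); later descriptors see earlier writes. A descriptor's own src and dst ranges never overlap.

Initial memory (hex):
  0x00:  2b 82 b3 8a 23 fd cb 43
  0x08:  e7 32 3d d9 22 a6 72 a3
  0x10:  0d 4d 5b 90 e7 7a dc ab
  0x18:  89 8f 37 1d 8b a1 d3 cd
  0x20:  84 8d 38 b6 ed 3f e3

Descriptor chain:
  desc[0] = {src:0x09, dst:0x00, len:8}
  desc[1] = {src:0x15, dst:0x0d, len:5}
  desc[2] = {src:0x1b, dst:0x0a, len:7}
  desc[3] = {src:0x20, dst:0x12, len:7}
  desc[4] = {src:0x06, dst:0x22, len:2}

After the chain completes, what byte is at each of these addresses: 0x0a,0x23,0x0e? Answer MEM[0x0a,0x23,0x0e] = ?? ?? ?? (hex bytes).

MEM[0x0a,0x23,0x0e] = 1d 0d cd

  after D0: wrote 8B at 0x00 = 323dd922a672a30d
  after D1: wrote 5B at 0x0d = 7adcab898f
  after D2: wrote 7B at 0x0a = 1d8ba1d3cd848d
  after D3: wrote 7B at 0x12 = 848d38b6ed3fe3
  after D4: wrote 2B at 0x22 = a30d
query mem[0x0a]=0x1d, mem[0x23]=0x0d, mem[0x0e]=0xcd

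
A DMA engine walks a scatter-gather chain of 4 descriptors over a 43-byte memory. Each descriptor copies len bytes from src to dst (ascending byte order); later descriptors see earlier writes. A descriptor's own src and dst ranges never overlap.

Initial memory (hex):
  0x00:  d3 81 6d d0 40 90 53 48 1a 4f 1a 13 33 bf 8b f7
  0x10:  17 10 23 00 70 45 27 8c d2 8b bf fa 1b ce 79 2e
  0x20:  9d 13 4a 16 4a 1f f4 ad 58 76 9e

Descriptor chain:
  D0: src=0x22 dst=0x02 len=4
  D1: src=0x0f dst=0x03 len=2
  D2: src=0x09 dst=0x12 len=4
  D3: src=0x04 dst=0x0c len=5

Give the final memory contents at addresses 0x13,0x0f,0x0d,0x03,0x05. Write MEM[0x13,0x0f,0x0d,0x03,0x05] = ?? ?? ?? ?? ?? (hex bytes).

#0 dst[0x02+4] := {0x4a,0x16,0x4a,0x1f}
#1 dst[0x03+2] := {0xf7,0x17}
#2 dst[0x12+4] := {0x4f,0x1a,0x13,0x33}
#3 dst[0x0c+5] := {0x17,0x1f,0x53,0x48,0x1a}
query mem[0x13]=0x1a, mem[0x0f]=0x48, mem[0x0d]=0x1f, mem[0x03]=0xf7, mem[0x05]=0x1f

MEM[0x13,0x0f,0x0d,0x03,0x05] = 1a 48 1f f7 1f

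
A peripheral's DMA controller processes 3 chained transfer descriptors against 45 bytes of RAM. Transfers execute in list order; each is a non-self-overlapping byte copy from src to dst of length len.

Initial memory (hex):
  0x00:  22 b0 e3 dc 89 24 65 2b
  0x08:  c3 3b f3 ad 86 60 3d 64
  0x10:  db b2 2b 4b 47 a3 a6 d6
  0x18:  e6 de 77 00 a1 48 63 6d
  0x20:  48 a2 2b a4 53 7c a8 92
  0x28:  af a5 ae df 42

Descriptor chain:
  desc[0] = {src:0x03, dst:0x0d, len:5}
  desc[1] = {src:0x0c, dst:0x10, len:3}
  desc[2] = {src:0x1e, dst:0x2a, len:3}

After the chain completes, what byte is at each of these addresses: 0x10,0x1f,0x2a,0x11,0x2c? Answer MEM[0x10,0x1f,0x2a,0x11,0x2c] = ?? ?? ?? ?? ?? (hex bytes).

MEM[0x10,0x1f,0x2a,0x11,0x2c] = 86 6d 63 dc 48

[0] 0x03->0x0d len=5 : dc 89 24 65 2b
[1] 0x0c->0x10 len=3 : 86 dc 89
[2] 0x1e->0x2a len=3 : 63 6d 48
query mem[0x10]=0x86, mem[0x1f]=0x6d, mem[0x2a]=0x63, mem[0x11]=0xdc, mem[0x2c]=0x48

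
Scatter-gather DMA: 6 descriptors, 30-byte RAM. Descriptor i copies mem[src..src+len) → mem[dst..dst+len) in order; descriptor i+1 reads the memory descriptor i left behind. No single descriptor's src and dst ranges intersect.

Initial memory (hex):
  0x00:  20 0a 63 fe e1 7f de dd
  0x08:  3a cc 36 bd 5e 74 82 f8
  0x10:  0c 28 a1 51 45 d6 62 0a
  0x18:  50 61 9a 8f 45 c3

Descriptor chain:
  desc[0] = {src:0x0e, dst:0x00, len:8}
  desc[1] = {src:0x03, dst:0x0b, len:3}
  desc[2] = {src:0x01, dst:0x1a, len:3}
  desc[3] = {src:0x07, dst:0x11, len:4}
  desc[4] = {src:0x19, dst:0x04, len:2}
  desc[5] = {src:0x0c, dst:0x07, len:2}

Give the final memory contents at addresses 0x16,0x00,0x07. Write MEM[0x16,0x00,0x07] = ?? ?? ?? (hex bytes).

D0: mem[0x00..0x07] <- [82 f8 0c 28 a1 51 45 d6]
D1: mem[0x0b..0x0d] <- [28 a1 51]
D2: mem[0x1a..0x1c] <- [f8 0c 28]
D3: mem[0x11..0x14] <- [d6 3a cc 36]
D4: mem[0x04..0x05] <- [61 f8]
D5: mem[0x07..0x08] <- [a1 51]
query mem[0x16]=0x62, mem[0x00]=0x82, mem[0x07]=0xa1

MEM[0x16,0x00,0x07] = 62 82 a1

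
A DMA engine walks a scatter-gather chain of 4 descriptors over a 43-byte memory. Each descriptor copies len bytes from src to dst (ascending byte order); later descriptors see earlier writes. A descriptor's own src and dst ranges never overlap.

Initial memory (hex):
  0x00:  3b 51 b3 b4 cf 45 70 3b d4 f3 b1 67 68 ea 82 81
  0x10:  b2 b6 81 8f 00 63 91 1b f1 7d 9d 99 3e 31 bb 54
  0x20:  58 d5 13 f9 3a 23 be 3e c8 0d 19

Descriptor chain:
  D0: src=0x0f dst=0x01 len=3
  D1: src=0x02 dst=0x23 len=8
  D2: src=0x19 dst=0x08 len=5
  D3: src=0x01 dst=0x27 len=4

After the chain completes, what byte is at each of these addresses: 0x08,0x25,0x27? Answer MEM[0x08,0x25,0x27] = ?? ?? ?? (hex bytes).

D0: mem[0x01..0x03] <- [81 b2 b6]
D1: mem[0x23..0x2a] <- [b2 b6 cf 45 70 3b d4 f3]
D2: mem[0x08..0x0c] <- [7d 9d 99 3e 31]
D3: mem[0x27..0x2a] <- [81 b2 b6 cf]
query mem[0x08]=0x7d, mem[0x25]=0xcf, mem[0x27]=0x81

MEM[0x08,0x25,0x27] = 7d cf 81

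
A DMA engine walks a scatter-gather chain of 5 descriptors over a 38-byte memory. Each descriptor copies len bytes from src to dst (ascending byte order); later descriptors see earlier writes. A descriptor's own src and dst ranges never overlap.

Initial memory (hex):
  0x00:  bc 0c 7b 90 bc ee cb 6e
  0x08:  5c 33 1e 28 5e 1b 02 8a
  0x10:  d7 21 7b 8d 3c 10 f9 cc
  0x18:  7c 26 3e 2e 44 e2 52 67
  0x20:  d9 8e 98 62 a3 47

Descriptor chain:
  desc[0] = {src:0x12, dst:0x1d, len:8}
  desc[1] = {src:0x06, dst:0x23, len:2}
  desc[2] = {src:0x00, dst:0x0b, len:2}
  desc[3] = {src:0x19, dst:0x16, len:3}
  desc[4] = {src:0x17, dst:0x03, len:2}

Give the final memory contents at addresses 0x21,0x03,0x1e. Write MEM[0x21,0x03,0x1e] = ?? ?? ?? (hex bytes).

MEM[0x21,0x03,0x1e] = f9 3e 8d

  after D0: wrote 8B at 0x1d = 7b8d3c10f9cc7c26
  after D1: wrote 2B at 0x23 = cb6e
  after D2: wrote 2B at 0x0b = bc0c
  after D3: wrote 3B at 0x16 = 263e2e
  after D4: wrote 2B at 0x03 = 3e2e
query mem[0x21]=0xf9, mem[0x03]=0x3e, mem[0x1e]=0x8d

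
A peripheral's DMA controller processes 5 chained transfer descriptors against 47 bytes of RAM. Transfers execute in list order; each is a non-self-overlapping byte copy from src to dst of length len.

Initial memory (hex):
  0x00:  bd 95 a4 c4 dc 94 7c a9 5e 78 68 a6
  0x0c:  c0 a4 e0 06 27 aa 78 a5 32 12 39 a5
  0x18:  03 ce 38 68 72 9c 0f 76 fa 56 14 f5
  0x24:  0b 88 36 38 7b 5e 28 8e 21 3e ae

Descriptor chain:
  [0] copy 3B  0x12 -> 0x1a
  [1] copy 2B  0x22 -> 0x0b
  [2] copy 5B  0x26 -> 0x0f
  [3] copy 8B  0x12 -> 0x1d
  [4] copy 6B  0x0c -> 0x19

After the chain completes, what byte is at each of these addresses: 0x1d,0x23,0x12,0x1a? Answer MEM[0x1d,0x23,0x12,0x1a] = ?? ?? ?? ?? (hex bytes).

MEM[0x1d,0x23,0x12,0x1a] = 38 03 5e a4

[0] 0x12->0x1a len=3 : 78 a5 32
[1] 0x22->0x0b len=2 : 14 f5
[2] 0x26->0x0f len=5 : 36 38 7b 5e 28
[3] 0x12->0x1d len=8 : 5e 28 32 12 39 a5 03 ce
[4] 0x0c->0x19 len=6 : f5 a4 e0 36 38 7b
query mem[0x1d]=0x38, mem[0x23]=0x03, mem[0x12]=0x5e, mem[0x1a]=0xa4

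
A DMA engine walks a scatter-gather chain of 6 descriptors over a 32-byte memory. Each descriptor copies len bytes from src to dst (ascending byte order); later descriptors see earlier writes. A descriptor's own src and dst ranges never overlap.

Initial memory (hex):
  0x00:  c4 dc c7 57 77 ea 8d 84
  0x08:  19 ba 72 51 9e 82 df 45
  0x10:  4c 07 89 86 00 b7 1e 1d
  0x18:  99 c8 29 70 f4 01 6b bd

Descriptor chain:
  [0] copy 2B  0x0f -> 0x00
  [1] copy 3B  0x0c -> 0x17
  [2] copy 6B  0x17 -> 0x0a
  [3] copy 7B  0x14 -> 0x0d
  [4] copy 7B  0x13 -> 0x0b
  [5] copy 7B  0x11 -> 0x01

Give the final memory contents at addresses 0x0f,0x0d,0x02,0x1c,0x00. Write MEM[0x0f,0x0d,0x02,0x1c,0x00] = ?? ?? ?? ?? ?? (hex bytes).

[0] 0x0f->0x00 len=2 : 45 4c
[1] 0x0c->0x17 len=3 : 9e 82 df
[2] 0x17->0x0a len=6 : 9e 82 df 29 70 f4
[3] 0x14->0x0d len=7 : 00 b7 1e 9e 82 df 29
[4] 0x13->0x0b len=7 : 29 00 b7 1e 9e 82 df
[5] 0x11->0x01 len=7 : df df 29 00 b7 1e 9e
query mem[0x0f]=0x9e, mem[0x0d]=0xb7, mem[0x02]=0xdf, mem[0x1c]=0xf4, mem[0x00]=0x45

MEM[0x0f,0x0d,0x02,0x1c,0x00] = 9e b7 df f4 45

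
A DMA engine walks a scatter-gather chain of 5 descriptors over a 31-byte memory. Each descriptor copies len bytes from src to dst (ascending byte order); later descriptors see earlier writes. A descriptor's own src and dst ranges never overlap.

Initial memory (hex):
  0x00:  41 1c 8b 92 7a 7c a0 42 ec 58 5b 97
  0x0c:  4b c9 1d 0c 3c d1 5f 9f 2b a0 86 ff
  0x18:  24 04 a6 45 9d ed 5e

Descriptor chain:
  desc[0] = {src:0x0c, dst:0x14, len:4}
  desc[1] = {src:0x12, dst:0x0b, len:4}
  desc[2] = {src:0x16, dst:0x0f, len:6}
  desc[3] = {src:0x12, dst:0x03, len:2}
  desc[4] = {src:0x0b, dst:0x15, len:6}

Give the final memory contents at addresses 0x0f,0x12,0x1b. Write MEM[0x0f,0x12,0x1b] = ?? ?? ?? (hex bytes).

[0] 0x0c->0x14 len=4 : 4b c9 1d 0c
[1] 0x12->0x0b len=4 : 5f 9f 4b c9
[2] 0x16->0x0f len=6 : 1d 0c 24 04 a6 45
[3] 0x12->0x03 len=2 : 04 a6
[4] 0x0b->0x15 len=6 : 5f 9f 4b c9 1d 0c
query mem[0x0f]=0x1d, mem[0x12]=0x04, mem[0x1b]=0x45

MEM[0x0f,0x12,0x1b] = 1d 04 45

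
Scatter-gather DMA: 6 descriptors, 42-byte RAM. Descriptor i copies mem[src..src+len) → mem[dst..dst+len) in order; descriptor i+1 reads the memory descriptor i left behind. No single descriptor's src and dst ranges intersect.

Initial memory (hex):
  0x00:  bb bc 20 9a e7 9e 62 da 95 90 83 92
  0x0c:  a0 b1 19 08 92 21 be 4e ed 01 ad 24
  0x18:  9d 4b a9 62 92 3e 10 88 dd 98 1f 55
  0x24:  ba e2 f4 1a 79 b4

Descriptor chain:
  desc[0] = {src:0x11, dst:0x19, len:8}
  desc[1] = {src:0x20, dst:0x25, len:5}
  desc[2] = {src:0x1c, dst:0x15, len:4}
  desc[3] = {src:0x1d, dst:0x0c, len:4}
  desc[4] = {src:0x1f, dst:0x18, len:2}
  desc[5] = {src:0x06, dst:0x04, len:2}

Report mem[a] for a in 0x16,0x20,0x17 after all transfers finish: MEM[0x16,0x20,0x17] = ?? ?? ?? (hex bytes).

MEM[0x16,0x20,0x17] = 01 9d ad

#0 dst[0x19+8] := {0x21,0xbe,0x4e,0xed,0x01,0xad,0x24,0x9d}
#1 dst[0x25+5] := {0x9d,0x98,0x1f,0x55,0xba}
#2 dst[0x15+4] := {0xed,0x01,0xad,0x24}
#3 dst[0x0c+4] := {0x01,0xad,0x24,0x9d}
#4 dst[0x18+2] := {0x24,0x9d}
#5 dst[0x04+2] := {0x62,0xda}
query mem[0x16]=0x01, mem[0x20]=0x9d, mem[0x17]=0xad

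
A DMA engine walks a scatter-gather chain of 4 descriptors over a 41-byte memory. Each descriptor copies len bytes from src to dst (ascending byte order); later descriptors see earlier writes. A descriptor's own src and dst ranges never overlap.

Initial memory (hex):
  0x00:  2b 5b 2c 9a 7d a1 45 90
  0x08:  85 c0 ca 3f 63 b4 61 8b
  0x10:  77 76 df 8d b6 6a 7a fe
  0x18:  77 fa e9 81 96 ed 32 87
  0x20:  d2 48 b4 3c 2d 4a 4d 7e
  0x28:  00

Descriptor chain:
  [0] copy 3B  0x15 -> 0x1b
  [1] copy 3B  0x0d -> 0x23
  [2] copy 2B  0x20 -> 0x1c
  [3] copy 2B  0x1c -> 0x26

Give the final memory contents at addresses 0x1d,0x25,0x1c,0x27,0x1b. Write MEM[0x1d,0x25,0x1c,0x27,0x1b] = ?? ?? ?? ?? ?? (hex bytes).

#0 dst[0x1b+3] := {0x6a,0x7a,0xfe}
#1 dst[0x23+3] := {0xb4,0x61,0x8b}
#2 dst[0x1c+2] := {0xd2,0x48}
#3 dst[0x26+2] := {0xd2,0x48}
query mem[0x1d]=0x48, mem[0x25]=0x8b, mem[0x1c]=0xd2, mem[0x27]=0x48, mem[0x1b]=0x6a

MEM[0x1d,0x25,0x1c,0x27,0x1b] = 48 8b d2 48 6a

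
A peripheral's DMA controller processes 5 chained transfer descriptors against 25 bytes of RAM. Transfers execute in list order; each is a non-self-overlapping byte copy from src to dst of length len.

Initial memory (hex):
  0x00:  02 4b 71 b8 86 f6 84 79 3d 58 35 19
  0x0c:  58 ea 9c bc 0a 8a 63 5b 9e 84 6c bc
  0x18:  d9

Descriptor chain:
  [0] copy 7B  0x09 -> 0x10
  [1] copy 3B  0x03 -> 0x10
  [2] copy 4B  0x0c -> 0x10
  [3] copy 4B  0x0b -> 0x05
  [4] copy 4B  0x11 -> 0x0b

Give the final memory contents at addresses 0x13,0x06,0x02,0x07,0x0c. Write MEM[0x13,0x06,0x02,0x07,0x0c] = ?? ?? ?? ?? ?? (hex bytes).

MEM[0x13,0x06,0x02,0x07,0x0c] = bc 58 71 ea 9c

[0] 0x09->0x10 len=7 : 58 35 19 58 ea 9c bc
[1] 0x03->0x10 len=3 : b8 86 f6
[2] 0x0c->0x10 len=4 : 58 ea 9c bc
[3] 0x0b->0x05 len=4 : 19 58 ea 9c
[4] 0x11->0x0b len=4 : ea 9c bc ea
query mem[0x13]=0xbc, mem[0x06]=0x58, mem[0x02]=0x71, mem[0x07]=0xea, mem[0x0c]=0x9c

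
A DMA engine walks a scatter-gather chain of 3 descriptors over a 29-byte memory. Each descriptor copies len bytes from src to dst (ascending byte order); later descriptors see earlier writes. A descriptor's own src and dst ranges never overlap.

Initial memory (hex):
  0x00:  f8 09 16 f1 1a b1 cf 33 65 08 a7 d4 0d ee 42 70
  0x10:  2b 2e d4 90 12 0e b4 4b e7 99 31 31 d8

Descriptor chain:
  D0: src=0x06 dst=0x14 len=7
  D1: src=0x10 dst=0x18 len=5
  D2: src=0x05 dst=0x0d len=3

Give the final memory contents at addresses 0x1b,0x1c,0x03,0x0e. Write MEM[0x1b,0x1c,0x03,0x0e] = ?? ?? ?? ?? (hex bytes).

D0: mem[0x14..0x1a] <- [cf 33 65 08 a7 d4 0d]
D1: mem[0x18..0x1c] <- [2b 2e d4 90 cf]
D2: mem[0x0d..0x0f] <- [b1 cf 33]
query mem[0x1b]=0x90, mem[0x1c]=0xcf, mem[0x03]=0xf1, mem[0x0e]=0xcf

MEM[0x1b,0x1c,0x03,0x0e] = 90 cf f1 cf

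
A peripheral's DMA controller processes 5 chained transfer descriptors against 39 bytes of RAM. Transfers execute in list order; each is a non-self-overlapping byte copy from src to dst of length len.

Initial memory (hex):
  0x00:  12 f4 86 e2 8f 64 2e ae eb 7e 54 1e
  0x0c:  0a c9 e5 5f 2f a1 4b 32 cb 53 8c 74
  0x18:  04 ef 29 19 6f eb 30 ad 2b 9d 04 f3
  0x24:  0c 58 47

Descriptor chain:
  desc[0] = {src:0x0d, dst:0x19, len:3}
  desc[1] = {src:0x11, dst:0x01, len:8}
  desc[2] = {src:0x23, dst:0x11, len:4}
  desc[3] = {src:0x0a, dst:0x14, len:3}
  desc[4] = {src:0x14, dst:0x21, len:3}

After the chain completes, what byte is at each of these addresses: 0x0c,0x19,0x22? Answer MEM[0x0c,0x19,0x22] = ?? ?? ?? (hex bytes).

MEM[0x0c,0x19,0x22] = 0a c9 1e

#0 dst[0x19+3] := {0xc9,0xe5,0x5f}
#1 dst[0x01+8] := {0xa1,0x4b,0x32,0xcb,0x53,0x8c,0x74,0x04}
#2 dst[0x11+4] := {0xf3,0x0c,0x58,0x47}
#3 dst[0x14+3] := {0x54,0x1e,0x0a}
#4 dst[0x21+3] := {0x54,0x1e,0x0a}
query mem[0x0c]=0x0a, mem[0x19]=0xc9, mem[0x22]=0x1e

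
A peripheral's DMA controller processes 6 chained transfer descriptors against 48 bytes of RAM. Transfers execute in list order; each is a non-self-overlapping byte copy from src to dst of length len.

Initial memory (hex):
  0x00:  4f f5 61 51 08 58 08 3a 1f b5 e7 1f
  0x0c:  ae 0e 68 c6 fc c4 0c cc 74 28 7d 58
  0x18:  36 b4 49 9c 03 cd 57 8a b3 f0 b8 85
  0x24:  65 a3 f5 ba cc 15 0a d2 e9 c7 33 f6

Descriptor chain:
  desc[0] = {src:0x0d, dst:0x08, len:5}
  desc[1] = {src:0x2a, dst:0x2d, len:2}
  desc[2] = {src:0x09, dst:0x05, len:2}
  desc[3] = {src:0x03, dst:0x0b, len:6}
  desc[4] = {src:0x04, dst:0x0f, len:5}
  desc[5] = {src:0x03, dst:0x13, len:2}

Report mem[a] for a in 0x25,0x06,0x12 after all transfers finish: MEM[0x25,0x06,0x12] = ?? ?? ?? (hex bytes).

  after D0: wrote 5B at 0x08 = 0e68c6fcc4
  after D1: wrote 2B at 0x2d = 0ad2
  after D2: wrote 2B at 0x05 = 68c6
  after D3: wrote 6B at 0x0b = 510868c63a0e
  after D4: wrote 5B at 0x0f = 0868c63a0e
  after D5: wrote 2B at 0x13 = 5108
query mem[0x25]=0xa3, mem[0x06]=0xc6, mem[0x12]=0x3a

MEM[0x25,0x06,0x12] = a3 c6 3a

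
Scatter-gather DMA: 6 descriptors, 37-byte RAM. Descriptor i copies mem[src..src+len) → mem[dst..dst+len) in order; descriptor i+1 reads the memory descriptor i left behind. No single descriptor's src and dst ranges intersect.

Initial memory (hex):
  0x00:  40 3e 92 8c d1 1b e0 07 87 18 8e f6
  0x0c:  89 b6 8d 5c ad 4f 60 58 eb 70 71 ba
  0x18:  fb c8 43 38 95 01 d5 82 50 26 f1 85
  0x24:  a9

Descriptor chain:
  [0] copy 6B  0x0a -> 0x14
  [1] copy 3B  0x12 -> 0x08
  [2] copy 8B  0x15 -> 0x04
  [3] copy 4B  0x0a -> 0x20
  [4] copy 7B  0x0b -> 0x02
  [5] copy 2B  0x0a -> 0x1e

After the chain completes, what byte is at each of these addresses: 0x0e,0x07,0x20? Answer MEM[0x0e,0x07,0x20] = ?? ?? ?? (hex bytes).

MEM[0x0e,0x07,0x20] = 8d ad 38

#0 dst[0x14+6] := {0x8e,0xf6,0x89,0xb6,0x8d,0x5c}
#1 dst[0x08+3] := {0x60,0x58,0x8e}
#2 dst[0x04+8] := {0xf6,0x89,0xb6,0x8d,0x5c,0x43,0x38,0x95}
#3 dst[0x20+4] := {0x38,0x95,0x89,0xb6}
#4 dst[0x02+7] := {0x95,0x89,0xb6,0x8d,0x5c,0xad,0x4f}
#5 dst[0x1e+2] := {0x38,0x95}
query mem[0x0e]=0x8d, mem[0x07]=0xad, mem[0x20]=0x38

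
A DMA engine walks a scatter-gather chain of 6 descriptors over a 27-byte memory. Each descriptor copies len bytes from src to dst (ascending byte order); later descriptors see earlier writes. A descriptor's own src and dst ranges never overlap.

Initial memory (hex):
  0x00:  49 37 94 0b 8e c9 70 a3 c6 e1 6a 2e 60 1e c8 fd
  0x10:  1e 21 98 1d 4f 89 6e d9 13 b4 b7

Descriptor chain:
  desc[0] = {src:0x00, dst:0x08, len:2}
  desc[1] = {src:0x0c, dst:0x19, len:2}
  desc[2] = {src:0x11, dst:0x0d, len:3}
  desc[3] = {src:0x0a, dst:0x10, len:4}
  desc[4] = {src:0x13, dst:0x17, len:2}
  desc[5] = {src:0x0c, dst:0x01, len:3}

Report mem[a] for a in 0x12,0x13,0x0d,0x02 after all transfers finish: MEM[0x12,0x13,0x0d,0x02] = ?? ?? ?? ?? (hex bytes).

MEM[0x12,0x13,0x0d,0x02] = 60 21 21 21

#0 dst[0x08+2] := {0x49,0x37}
#1 dst[0x19+2] := {0x60,0x1e}
#2 dst[0x0d+3] := {0x21,0x98,0x1d}
#3 dst[0x10+4] := {0x6a,0x2e,0x60,0x21}
#4 dst[0x17+2] := {0x21,0x4f}
#5 dst[0x01+3] := {0x60,0x21,0x98}
query mem[0x12]=0x60, mem[0x13]=0x21, mem[0x0d]=0x21, mem[0x02]=0x21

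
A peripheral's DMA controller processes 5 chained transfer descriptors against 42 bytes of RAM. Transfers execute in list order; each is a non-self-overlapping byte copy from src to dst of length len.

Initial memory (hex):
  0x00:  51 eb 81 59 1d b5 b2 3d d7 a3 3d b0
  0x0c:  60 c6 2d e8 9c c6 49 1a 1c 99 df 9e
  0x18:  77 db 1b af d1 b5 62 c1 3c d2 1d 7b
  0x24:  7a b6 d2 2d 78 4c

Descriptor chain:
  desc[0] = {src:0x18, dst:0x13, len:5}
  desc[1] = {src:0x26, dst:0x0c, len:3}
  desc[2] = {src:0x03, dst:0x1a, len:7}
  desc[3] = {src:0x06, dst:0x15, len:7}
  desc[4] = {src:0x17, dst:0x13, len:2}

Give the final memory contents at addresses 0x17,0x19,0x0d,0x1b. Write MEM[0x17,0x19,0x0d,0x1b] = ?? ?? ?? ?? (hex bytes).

  after D0: wrote 5B at 0x13 = 77db1bafd1
  after D1: wrote 3B at 0x0c = d22d78
  after D2: wrote 7B at 0x1a = 591db5b23dd7a3
  after D3: wrote 7B at 0x15 = b23dd7a33db0d2
  after D4: wrote 2B at 0x13 = d7a3
query mem[0x17]=0xd7, mem[0x19]=0x3d, mem[0x0d]=0x2d, mem[0x1b]=0xd2

MEM[0x17,0x19,0x0d,0x1b] = d7 3d 2d d2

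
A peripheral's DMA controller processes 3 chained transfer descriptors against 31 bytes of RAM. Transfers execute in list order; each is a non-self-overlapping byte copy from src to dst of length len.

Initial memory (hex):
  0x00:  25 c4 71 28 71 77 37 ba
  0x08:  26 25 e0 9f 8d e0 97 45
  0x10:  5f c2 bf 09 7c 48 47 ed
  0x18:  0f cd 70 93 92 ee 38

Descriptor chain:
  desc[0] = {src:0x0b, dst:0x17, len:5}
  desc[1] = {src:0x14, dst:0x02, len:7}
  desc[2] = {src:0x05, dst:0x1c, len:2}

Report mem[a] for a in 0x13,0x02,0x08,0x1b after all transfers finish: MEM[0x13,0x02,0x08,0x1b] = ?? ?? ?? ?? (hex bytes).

D0: mem[0x17..0x1b] <- [9f 8d e0 97 45]
D1: mem[0x02..0x08] <- [7c 48 47 9f 8d e0 97]
D2: mem[0x1c..0x1d] <- [9f 8d]
query mem[0x13]=0x09, mem[0x02]=0x7c, mem[0x08]=0x97, mem[0x1b]=0x45

MEM[0x13,0x02,0x08,0x1b] = 09 7c 97 45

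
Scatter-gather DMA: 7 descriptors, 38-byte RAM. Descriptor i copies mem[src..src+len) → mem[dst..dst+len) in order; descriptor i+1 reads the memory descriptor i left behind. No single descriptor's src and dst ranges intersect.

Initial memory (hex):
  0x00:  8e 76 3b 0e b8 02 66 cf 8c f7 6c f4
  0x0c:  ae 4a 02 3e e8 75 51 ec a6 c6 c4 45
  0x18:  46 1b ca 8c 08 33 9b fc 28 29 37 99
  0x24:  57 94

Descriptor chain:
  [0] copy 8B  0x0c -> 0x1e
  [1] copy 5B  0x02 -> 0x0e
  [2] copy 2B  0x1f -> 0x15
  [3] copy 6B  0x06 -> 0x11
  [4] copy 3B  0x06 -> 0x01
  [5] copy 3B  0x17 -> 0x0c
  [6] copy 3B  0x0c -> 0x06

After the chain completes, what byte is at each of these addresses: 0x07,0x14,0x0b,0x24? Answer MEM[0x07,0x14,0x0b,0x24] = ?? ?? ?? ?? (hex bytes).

MEM[0x07,0x14,0x0b,0x24] = 46 f7 f4 51

[0] 0x0c->0x1e len=8 : ae 4a 02 3e e8 75 51 ec
[1] 0x02->0x0e len=5 : 3b 0e b8 02 66
[2] 0x1f->0x15 len=2 : 4a 02
[3] 0x06->0x11 len=6 : 66 cf 8c f7 6c f4
[4] 0x06->0x01 len=3 : 66 cf 8c
[5] 0x17->0x0c len=3 : 45 46 1b
[6] 0x0c->0x06 len=3 : 45 46 1b
query mem[0x07]=0x46, mem[0x14]=0xf7, mem[0x0b]=0xf4, mem[0x24]=0x51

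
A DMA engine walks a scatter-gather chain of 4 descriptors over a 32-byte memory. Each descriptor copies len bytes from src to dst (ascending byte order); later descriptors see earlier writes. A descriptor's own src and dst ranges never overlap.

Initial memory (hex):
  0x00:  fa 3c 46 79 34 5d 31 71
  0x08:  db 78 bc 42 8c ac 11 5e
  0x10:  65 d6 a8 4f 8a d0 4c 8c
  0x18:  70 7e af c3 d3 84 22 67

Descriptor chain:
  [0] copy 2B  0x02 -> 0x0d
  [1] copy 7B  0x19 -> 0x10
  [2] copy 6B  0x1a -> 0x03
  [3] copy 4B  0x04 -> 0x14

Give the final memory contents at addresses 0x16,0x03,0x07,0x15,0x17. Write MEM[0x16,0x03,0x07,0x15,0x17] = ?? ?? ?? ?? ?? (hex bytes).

#0 dst[0x0d+2] := {0x46,0x79}
#1 dst[0x10+7] := {0x7e,0xaf,0xc3,0xd3,0x84,0x22,0x67}
#2 dst[0x03+6] := {0xaf,0xc3,0xd3,0x84,0x22,0x67}
#3 dst[0x14+4] := {0xc3,0xd3,0x84,0x22}
query mem[0x16]=0x84, mem[0x03]=0xaf, mem[0x07]=0x22, mem[0x15]=0xd3, mem[0x17]=0x22

MEM[0x16,0x03,0x07,0x15,0x17] = 84 af 22 d3 22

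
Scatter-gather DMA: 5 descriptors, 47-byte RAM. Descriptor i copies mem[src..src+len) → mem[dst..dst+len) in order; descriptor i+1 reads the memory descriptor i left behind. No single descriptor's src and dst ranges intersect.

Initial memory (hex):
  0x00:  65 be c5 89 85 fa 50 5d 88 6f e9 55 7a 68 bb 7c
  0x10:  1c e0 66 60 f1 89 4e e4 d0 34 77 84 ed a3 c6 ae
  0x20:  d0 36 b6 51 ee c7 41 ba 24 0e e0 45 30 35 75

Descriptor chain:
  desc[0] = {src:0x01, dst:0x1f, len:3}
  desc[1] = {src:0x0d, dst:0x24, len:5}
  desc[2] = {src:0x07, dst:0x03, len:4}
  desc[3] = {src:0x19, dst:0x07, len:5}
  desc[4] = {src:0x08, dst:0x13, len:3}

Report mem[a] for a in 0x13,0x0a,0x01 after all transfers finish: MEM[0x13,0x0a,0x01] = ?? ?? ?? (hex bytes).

#0 dst[0x1f+3] := {0xbe,0xc5,0x89}
#1 dst[0x24+5] := {0x68,0xbb,0x7c,0x1c,0xe0}
#2 dst[0x03+4] := {0x5d,0x88,0x6f,0xe9}
#3 dst[0x07+5] := {0x34,0x77,0x84,0xed,0xa3}
#4 dst[0x13+3] := {0x77,0x84,0xed}
query mem[0x13]=0x77, mem[0x0a]=0xed, mem[0x01]=0xbe

MEM[0x13,0x0a,0x01] = 77 ed be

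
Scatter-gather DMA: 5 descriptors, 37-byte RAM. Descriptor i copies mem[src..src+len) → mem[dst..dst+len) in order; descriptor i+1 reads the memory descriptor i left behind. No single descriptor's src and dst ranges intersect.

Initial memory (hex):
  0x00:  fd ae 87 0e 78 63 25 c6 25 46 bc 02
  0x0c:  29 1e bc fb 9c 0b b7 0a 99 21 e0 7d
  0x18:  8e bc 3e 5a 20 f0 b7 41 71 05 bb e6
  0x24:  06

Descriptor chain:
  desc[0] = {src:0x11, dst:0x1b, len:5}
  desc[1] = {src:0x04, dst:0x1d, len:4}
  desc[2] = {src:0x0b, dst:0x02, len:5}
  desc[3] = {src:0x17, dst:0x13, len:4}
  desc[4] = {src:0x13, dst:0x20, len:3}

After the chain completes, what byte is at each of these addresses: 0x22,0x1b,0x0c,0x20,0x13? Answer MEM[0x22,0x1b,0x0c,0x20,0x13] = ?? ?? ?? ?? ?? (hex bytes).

MEM[0x22,0x1b,0x0c,0x20,0x13] = bc 0b 29 7d 7d

#0 dst[0x1b+5] := {0x0b,0xb7,0x0a,0x99,0x21}
#1 dst[0x1d+4] := {0x78,0x63,0x25,0xc6}
#2 dst[0x02+5] := {0x02,0x29,0x1e,0xbc,0xfb}
#3 dst[0x13+4] := {0x7d,0x8e,0xbc,0x3e}
#4 dst[0x20+3] := {0x7d,0x8e,0xbc}
query mem[0x22]=0xbc, mem[0x1b]=0x0b, mem[0x0c]=0x29, mem[0x20]=0x7d, mem[0x13]=0x7d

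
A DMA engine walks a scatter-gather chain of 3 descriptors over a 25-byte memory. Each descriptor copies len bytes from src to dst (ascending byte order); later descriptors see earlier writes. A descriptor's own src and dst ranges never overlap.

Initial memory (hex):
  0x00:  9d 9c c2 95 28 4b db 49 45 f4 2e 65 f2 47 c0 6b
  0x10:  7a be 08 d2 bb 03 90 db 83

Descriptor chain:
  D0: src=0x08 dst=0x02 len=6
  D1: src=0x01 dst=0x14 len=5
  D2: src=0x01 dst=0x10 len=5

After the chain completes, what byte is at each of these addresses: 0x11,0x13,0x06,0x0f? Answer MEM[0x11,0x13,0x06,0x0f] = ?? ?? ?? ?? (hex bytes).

  after D0: wrote 6B at 0x02 = 45f42e65f247
  after D1: wrote 5B at 0x14 = 9c45f42e65
  after D2: wrote 5B at 0x10 = 9c45f42e65
query mem[0x11]=0x45, mem[0x13]=0x2e, mem[0x06]=0xf2, mem[0x0f]=0x6b

MEM[0x11,0x13,0x06,0x0f] = 45 2e f2 6b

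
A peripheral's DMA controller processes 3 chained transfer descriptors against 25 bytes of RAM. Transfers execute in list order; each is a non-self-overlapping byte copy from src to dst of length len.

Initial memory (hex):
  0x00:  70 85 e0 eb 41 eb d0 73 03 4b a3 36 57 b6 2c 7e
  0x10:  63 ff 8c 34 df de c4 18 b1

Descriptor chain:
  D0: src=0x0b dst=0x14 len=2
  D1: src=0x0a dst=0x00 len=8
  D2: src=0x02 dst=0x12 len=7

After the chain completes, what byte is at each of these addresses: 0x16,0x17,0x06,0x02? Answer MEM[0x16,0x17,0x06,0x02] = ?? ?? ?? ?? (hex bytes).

MEM[0x16,0x17,0x06,0x02] = 63 ff 63 57

D0: mem[0x14..0x15] <- [36 57]
D1: mem[0x00..0x07] <- [a3 36 57 b6 2c 7e 63 ff]
D2: mem[0x12..0x18] <- [57 b6 2c 7e 63 ff 03]
query mem[0x16]=0x63, mem[0x17]=0xff, mem[0x06]=0x63, mem[0x02]=0x57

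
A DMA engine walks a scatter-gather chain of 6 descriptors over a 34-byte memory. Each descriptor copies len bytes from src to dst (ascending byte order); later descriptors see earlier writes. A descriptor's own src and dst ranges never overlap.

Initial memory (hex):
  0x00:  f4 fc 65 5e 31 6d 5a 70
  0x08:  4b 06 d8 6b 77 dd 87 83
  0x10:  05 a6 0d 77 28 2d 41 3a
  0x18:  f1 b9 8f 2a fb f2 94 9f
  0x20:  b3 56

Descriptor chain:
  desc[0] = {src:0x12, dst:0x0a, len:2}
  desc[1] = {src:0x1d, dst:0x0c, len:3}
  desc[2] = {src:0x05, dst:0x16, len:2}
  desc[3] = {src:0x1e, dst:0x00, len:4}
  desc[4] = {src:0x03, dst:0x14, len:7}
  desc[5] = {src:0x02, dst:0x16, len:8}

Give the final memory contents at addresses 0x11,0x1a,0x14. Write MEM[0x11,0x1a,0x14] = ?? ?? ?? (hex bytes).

#0 dst[0x0a+2] := {0x0d,0x77}
#1 dst[0x0c+3] := {0xf2,0x94,0x9f}
#2 dst[0x16+2] := {0x6d,0x5a}
#3 dst[0x00+4] := {0x94,0x9f,0xb3,0x56}
#4 dst[0x14+7] := {0x56,0x31,0x6d,0x5a,0x70,0x4b,0x06}
#5 dst[0x16+8] := {0xb3,0x56,0x31,0x6d,0x5a,0x70,0x4b,0x06}
query mem[0x11]=0xa6, mem[0x1a]=0x5a, mem[0x14]=0x56

MEM[0x11,0x1a,0x14] = a6 5a 56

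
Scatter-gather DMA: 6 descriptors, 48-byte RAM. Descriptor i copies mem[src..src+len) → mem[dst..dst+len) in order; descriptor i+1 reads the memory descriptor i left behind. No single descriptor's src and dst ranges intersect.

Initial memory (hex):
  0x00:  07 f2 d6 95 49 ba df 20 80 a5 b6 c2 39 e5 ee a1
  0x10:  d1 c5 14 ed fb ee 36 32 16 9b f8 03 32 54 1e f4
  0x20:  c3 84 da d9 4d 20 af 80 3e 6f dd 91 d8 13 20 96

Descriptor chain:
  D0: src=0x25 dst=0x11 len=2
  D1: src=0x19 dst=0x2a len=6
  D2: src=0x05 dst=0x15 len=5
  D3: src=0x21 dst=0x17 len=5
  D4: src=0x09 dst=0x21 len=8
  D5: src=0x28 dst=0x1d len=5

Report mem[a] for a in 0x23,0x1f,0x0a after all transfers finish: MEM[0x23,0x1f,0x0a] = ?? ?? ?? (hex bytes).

D0: mem[0x11..0x12] <- [20 af]
D1: mem[0x2a..0x2f] <- [9b f8 03 32 54 1e]
D2: mem[0x15..0x19] <- [ba df 20 80 a5]
D3: mem[0x17..0x1b] <- [84 da d9 4d 20]
D4: mem[0x21..0x28] <- [a5 b6 c2 39 e5 ee a1 d1]
D5: mem[0x1d..0x21] <- [d1 6f 9b f8 03]
query mem[0x23]=0xc2, mem[0x1f]=0x9b, mem[0x0a]=0xb6

MEM[0x23,0x1f,0x0a] = c2 9b b6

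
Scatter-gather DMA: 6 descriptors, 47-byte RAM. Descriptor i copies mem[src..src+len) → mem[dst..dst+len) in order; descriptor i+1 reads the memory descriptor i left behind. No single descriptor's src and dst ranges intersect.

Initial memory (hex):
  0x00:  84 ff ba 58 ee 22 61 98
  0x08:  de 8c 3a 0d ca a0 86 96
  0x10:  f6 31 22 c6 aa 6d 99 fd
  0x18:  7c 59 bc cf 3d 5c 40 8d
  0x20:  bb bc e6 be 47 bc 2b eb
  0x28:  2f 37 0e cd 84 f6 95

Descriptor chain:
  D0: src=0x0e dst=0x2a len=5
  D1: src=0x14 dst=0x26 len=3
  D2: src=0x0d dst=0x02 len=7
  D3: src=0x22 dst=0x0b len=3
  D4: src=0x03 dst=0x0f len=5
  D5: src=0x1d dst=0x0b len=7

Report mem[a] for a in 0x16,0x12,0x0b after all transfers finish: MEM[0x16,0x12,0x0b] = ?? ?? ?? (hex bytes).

MEM[0x16,0x12,0x0b] = 99 31 5c

[0] 0x0e->0x2a len=5 : 86 96 f6 31 22
[1] 0x14->0x26 len=3 : aa 6d 99
[2] 0x0d->0x02 len=7 : a0 86 96 f6 31 22 c6
[3] 0x22->0x0b len=3 : e6 be 47
[4] 0x03->0x0f len=5 : 86 96 f6 31 22
[5] 0x1d->0x0b len=7 : 5c 40 8d bb bc e6 be
query mem[0x16]=0x99, mem[0x12]=0x31, mem[0x0b]=0x5c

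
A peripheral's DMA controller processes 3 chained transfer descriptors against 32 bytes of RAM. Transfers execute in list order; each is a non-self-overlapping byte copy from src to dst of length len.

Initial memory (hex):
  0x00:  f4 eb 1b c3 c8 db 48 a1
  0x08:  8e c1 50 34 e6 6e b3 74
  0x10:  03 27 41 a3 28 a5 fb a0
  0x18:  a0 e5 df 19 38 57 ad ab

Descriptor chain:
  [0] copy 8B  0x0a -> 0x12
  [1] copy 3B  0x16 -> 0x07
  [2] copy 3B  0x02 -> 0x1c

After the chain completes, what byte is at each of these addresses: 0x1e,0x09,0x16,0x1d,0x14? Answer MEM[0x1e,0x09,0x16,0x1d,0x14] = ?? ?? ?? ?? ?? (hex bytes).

MEM[0x1e,0x09,0x16,0x1d,0x14] = c8 03 b3 c3 e6

#0 dst[0x12+8] := {0x50,0x34,0xe6,0x6e,0xb3,0x74,0x03,0x27}
#1 dst[0x07+3] := {0xb3,0x74,0x03}
#2 dst[0x1c+3] := {0x1b,0xc3,0xc8}
query mem[0x1e]=0xc8, mem[0x09]=0x03, mem[0x16]=0xb3, mem[0x1d]=0xc3, mem[0x14]=0xe6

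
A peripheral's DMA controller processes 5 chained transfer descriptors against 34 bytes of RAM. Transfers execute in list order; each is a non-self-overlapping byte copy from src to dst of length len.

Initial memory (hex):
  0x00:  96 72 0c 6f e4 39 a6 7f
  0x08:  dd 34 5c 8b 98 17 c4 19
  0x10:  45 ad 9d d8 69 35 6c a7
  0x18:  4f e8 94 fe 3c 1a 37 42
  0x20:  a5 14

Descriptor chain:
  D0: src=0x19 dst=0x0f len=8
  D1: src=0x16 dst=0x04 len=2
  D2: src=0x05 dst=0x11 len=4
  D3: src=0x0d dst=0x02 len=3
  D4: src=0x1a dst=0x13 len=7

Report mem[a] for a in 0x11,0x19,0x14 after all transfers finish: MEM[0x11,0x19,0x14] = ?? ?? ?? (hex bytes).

  after D0: wrote 8B at 0x0f = e894fe3c1a3742a5
  after D1: wrote 2B at 0x04 = a5a7
  after D2: wrote 4B at 0x11 = a7a67fdd
  after D3: wrote 3B at 0x02 = 17c4e8
  after D4: wrote 7B at 0x13 = 94fe3c1a3742a5
query mem[0x11]=0xa7, mem[0x19]=0xa5, mem[0x14]=0xfe

MEM[0x11,0x19,0x14] = a7 a5 fe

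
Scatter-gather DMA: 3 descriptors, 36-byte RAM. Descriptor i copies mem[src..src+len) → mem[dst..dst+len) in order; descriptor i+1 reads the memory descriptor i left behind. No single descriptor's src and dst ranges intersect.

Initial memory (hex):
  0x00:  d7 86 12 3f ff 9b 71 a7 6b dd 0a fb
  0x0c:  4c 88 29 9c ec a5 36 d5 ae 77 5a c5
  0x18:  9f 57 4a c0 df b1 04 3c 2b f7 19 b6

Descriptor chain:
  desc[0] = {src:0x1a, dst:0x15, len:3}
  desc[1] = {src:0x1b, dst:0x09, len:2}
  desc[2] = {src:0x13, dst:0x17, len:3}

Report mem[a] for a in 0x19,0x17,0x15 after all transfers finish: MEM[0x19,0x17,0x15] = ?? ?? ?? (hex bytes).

  after D0: wrote 3B at 0x15 = 4ac0df
  after D1: wrote 2B at 0x09 = c0df
  after D2: wrote 3B at 0x17 = d5ae4a
query mem[0x19]=0x4a, mem[0x17]=0xd5, mem[0x15]=0x4a

MEM[0x19,0x17,0x15] = 4a d5 4a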